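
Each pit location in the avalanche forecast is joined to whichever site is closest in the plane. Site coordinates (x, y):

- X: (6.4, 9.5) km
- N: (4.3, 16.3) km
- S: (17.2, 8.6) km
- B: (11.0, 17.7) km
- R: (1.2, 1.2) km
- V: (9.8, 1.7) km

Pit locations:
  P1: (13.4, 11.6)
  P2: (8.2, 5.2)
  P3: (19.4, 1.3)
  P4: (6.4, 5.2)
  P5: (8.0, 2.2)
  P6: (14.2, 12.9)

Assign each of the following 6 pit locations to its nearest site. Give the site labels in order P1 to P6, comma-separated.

P1 → S (d²=23.44)
P2 → V (d²=14.81)
P3 → S (d²=58.13)
P4 → X (d²=18.49)
P5 → V (d²=3.49)
P6 → S (d²=27.49)

S, V, S, X, V, S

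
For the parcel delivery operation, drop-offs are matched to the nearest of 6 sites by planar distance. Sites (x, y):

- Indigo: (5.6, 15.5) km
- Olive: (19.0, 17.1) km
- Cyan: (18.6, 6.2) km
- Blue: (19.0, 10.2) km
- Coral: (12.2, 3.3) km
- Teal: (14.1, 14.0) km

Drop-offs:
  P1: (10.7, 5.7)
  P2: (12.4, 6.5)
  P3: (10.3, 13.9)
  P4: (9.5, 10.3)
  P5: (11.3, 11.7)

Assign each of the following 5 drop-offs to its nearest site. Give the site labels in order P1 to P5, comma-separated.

P1 → Coral (d²=8.01)
P2 → Coral (d²=10.28)
P3 → Teal (d²=14.45)
P4 → Teal (d²=34.85)
P5 → Teal (d²=13.13)

Coral, Coral, Teal, Teal, Teal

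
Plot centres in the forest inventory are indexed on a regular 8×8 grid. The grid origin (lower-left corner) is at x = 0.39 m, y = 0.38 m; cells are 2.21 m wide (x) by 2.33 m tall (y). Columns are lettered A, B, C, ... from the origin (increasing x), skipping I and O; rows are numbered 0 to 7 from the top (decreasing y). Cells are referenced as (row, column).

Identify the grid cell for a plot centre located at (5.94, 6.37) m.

Column index: ⌊(5.94 − 0.39) / 2.21⌋ = ⌊2.511⌋ = 2 → column C
Row offset from origin: ⌊(6.37 − 0.38) / 2.33⌋ = ⌊2.571⌋ = 2 → row 5 (counted from top)

(5, C)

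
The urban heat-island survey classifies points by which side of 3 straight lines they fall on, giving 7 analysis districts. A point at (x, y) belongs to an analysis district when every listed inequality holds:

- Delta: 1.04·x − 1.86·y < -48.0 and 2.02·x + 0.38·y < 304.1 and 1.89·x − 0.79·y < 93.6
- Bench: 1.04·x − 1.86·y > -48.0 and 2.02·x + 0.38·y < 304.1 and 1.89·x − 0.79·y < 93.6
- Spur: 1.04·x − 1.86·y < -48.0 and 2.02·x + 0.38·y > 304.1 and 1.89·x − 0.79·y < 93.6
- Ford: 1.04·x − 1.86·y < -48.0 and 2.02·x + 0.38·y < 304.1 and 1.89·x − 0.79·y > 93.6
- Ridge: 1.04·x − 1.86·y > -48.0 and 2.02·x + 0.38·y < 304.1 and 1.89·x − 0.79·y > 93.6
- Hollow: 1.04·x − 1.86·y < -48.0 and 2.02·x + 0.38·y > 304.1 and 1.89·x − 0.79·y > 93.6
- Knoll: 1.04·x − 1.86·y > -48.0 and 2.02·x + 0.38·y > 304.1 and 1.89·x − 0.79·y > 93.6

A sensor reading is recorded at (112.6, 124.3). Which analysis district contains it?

1.04·112.6 − 1.86·124.3 = -114.094, which is < -48.0
2.02·112.6 + 0.38·124.3 = 274.686, which is < 304.1
1.89·112.6 − 0.79·124.3 = 114.617, which is > 93.6
This sign pattern matches Ford.

Ford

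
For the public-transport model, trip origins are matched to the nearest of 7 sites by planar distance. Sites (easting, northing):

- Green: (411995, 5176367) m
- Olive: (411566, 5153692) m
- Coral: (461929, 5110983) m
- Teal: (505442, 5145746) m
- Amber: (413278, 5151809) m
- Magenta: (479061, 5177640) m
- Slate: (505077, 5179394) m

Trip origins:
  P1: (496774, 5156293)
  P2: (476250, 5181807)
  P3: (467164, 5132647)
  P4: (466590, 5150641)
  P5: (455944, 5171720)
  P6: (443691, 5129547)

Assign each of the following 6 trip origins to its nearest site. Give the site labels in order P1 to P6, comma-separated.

P1 → Teal (d²=186373433.00)
P2 → Magenta (d²=25265610.00)
P3 → Coral (d²=496734121.00)
P4 → Magenta (d²=884471842.00)
P5 → Magenta (d²=569442089.00)
P6 → Coral (d²=677246740.00)

Teal, Magenta, Coral, Magenta, Magenta, Coral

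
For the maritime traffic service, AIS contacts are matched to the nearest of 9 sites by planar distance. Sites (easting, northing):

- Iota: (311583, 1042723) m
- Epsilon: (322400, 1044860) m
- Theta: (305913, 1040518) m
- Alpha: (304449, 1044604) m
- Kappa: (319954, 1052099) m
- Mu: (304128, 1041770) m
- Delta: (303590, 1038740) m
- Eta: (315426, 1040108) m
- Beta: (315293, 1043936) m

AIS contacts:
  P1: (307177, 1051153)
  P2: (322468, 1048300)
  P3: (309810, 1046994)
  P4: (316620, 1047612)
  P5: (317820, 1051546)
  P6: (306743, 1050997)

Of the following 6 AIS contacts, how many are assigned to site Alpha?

P1 → Alpha
P2 → Epsilon
P3 → Iota
P4 → Beta
P5 → Kappa
P6 → Alpha
2 of the 6 go to Alpha.

2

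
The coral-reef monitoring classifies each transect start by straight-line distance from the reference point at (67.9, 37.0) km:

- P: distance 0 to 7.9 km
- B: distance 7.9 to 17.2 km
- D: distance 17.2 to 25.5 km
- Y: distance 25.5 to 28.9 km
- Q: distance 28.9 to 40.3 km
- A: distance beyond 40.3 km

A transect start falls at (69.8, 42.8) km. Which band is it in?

P

Distance = √((69.8−67.9)² + (42.8−37.0)²) = √(3.610 + 33.640) = 6.103 km.
0 ≤ 6.103 < 7.9 → P.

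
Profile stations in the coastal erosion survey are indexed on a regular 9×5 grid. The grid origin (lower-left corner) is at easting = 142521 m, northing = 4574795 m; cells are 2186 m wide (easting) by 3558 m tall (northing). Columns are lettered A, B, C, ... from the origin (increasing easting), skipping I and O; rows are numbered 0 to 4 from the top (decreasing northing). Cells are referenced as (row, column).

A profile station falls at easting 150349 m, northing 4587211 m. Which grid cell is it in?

Column index: ⌊(150349 − 142521) / 2186⌋ = ⌊3.581⌋ = 3 → column D
Row offset from origin: ⌊(4587211 − 4574795) / 3558⌋ = ⌊3.490⌋ = 3 → row 1 (counted from top)

(1, D)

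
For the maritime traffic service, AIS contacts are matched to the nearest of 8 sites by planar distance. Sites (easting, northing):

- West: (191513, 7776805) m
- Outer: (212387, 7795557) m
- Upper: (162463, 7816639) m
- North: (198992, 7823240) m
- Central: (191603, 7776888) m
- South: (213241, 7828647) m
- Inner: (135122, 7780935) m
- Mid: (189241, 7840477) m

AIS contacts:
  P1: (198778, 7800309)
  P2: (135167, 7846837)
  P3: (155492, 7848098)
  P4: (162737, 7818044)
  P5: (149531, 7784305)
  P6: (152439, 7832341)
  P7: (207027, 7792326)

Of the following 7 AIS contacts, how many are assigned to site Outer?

P1 → Outer
P2 → Upper
P3 → Upper
P4 → Upper
P5 → Inner
P6 → Upper
P7 → Outer
2 of the 7 go to Outer.

2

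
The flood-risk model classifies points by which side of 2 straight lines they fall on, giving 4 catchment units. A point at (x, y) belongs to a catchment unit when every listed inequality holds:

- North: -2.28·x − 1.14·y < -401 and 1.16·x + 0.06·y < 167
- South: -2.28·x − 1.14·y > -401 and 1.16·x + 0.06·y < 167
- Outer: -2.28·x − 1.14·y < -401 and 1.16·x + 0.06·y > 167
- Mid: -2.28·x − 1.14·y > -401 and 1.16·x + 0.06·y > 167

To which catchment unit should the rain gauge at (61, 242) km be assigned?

North

-2.28·61 − 1.14·242 = -414.960, which is < -401
1.16·61 + 0.06·242 = 85.280, which is < 167
This sign pattern matches North.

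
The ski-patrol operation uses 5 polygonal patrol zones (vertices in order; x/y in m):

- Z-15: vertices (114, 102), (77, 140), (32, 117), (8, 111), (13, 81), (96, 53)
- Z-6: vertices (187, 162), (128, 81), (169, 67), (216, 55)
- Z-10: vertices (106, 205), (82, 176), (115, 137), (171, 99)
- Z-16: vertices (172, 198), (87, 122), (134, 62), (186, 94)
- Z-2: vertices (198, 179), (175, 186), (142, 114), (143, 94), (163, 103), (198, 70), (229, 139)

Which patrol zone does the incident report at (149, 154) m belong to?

Z-16

Cast a ray rightward from (149, 154). For each polygon, the edges (by vertex number in listed order) whose endpoints lie on opposite sides of y = 154, where each meets that height, and whether that is right or left of the point:
Z-15: no edge straddles that height → 0 crossings.
Z-6: 1–2 at x≈181.2 (right), 4–1 at x≈189.2 (right) → 2 crossings.
Z-10: 2–3 at x≈100.6 (left), 4–1 at x≈137.3 (left) → 0 crossings.
Z-16: 1–2 at x≈122.8 (left), 4–1 at x≈177.9 (right) → 1 crossing.
Z-2: 2–3 at x≈160.3 (right), 7–1 at x≈217.4 (right) → 2 crossings.
Only Z-16 has an odd count, so the point is inside Z-16.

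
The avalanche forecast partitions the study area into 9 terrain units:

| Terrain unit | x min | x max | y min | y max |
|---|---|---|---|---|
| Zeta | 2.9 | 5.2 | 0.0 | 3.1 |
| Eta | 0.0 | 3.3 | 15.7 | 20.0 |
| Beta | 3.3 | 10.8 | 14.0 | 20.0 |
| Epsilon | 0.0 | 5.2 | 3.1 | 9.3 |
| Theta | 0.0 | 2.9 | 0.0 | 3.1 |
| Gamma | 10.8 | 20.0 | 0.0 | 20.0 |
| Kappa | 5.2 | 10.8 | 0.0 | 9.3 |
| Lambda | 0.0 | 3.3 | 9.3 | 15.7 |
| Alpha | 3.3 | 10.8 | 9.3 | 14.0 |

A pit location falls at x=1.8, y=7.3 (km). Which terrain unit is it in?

The point has x = 1.8 and y = 7.3.
Only Epsilon satisfies 0.0 ≤ x ≤ 5.2 and 3.1 ≤ y ≤ 9.3.

Epsilon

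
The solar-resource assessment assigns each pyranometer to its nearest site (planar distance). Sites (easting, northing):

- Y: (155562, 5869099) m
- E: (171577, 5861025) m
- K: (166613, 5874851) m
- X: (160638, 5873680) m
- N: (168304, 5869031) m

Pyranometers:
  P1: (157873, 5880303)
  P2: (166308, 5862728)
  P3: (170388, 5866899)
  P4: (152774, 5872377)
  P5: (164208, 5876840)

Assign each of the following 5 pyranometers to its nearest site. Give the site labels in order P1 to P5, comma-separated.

P1 → X (d²=51509354.00)
P2 → E (d²=30662570.00)
P3 → N (d²=8888480.00)
P4 → Y (d²=18518228.00)
P5 → K (d²=9740146.00)

X, E, N, Y, K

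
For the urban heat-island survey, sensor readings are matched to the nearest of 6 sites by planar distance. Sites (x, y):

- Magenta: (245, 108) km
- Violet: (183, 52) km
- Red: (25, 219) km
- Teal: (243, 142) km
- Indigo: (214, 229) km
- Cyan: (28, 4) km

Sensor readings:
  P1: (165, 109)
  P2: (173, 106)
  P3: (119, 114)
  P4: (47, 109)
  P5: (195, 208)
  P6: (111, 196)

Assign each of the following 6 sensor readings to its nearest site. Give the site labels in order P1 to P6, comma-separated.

Violet, Violet, Violet, Cyan, Indigo, Red

P1 → Violet (d²=3573.00)
P2 → Violet (d²=3016.00)
P3 → Violet (d²=7940.00)
P4 → Cyan (d²=11386.00)
P5 → Indigo (d²=802.00)
P6 → Red (d²=7925.00)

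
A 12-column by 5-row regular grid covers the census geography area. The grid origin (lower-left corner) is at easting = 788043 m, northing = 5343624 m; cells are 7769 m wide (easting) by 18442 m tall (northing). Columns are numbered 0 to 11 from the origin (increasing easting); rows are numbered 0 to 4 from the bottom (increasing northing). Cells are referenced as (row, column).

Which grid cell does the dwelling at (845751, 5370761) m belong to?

(1, 7)

Column index: ⌊(845751 − 788043) / 7769⌋ = ⌊7.428⌋ = 7
Row offset from origin: ⌊(5370761 − 5343624) / 18442⌋ = ⌊1.471⌋ = 1 → row 1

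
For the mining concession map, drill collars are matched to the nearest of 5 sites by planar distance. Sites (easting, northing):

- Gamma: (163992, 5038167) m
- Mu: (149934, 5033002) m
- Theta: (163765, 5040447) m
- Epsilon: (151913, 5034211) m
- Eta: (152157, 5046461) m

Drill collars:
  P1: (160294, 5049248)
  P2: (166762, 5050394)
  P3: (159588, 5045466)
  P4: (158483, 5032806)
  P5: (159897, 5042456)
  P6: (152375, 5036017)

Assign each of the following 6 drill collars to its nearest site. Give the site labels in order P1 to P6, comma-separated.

P1 → Eta (d²=73978138.00)
P2 → Theta (d²=107924818.00)
P3 → Theta (d²=42637690.00)
P4 → Epsilon (d²=45138925.00)
P5 → Theta (d²=18997505.00)
P6 → Epsilon (d²=3475080.00)

Eta, Theta, Theta, Epsilon, Theta, Epsilon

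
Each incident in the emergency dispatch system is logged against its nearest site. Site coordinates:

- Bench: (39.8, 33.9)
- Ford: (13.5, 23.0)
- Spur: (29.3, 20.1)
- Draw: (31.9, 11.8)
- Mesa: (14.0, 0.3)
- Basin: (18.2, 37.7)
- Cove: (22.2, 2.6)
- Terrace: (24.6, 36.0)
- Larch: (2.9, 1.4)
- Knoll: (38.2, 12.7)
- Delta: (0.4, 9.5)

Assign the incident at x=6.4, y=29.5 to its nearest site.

Ford

Squared distances to each site:
Bench: 1134.920; Ford: 92.660; Spur: 612.770; Draw: 963.540; Mesa: 910.400; Basin: 206.480; Cove: 973.250; Terrace: 373.490; Larch: 801.860; Knoll: 1293.480; Delta: 436.000.
Minimum at Ford.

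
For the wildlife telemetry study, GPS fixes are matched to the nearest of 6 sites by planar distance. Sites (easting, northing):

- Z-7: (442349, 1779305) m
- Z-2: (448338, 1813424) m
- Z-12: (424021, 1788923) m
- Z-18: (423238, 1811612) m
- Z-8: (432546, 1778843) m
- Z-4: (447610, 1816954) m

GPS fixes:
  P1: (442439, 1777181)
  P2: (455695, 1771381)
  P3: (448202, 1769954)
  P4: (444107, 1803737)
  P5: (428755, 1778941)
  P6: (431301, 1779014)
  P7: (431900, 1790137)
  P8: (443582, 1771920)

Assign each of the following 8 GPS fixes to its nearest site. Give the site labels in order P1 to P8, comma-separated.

P1 → Z-7 (d²=4519476.00)
P2 → Z-7 (d²=240905492.00)
P3 → Z-7 (d²=121698810.00)
P4 → Z-2 (d²=111739330.00)
P5 → Z-8 (d²=14381285.00)
P6 → Z-8 (d²=1579266.00)
P7 → Z-12 (d²=63552437.00)
P8 → Z-7 (d²=56058514.00)

Z-7, Z-7, Z-7, Z-2, Z-8, Z-8, Z-12, Z-7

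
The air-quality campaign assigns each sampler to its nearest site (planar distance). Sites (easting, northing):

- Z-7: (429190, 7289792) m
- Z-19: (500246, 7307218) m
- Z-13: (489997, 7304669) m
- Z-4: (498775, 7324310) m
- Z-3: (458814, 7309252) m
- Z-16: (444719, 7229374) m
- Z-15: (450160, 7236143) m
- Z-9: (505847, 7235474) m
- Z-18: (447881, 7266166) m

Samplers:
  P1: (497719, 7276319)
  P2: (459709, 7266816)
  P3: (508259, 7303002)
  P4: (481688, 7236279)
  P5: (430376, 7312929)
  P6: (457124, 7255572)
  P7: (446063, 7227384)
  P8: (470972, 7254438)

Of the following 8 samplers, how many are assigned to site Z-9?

P1 → Z-13
P2 → Z-18
P3 → Z-19
P4 → Z-9
P5 → Z-7
P6 → Z-18
P7 → Z-16
P8 → Z-18
1 of the 8 goes to Z-9.

1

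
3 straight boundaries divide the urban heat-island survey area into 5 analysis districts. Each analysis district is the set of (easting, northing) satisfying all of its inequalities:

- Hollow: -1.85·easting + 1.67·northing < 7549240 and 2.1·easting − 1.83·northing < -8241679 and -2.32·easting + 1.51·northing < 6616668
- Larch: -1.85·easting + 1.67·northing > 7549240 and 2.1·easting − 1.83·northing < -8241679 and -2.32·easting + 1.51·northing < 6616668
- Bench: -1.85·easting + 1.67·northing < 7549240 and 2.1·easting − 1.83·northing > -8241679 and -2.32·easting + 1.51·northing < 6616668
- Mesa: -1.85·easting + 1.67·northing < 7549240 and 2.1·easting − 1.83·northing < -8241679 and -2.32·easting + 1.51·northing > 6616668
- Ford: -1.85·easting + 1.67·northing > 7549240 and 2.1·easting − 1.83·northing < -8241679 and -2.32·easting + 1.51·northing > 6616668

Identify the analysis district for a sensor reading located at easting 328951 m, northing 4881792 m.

Hollow

-1.85·328951 + 1.67·4881792 = 7544033.290, which is < 7549240
2.1·328951 − 1.83·4881792 = -8242882.260, which is < -8241679
-2.32·328951 + 1.51·4881792 = 6608339.600, which is < 6616668
This sign pattern matches Hollow.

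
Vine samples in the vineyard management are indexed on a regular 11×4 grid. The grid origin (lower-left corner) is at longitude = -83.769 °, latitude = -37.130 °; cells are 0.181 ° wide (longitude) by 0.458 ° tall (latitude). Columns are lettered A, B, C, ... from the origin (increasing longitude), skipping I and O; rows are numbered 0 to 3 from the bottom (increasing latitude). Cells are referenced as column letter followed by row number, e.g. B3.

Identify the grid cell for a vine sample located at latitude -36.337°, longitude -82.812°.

Column index: ⌊(-82.812 − -83.769) / 0.181⌋ = ⌊5.287⌋ = 5 → column F
Row offset from origin: ⌊(-36.337 − -37.130) / 0.458⌋ = ⌊1.731⌋ = 1 → row 1

F1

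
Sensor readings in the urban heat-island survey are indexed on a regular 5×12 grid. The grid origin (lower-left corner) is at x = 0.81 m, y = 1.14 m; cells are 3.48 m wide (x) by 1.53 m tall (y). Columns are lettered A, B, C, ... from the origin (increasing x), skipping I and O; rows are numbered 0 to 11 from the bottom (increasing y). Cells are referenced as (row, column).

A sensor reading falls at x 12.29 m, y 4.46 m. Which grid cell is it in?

Column index: ⌊(12.29 − 0.81) / 3.48⌋ = ⌊3.299⌋ = 3 → column D
Row offset from origin: ⌊(4.46 − 1.14) / 1.53⌋ = ⌊2.170⌋ = 2 → row 2

(2, D)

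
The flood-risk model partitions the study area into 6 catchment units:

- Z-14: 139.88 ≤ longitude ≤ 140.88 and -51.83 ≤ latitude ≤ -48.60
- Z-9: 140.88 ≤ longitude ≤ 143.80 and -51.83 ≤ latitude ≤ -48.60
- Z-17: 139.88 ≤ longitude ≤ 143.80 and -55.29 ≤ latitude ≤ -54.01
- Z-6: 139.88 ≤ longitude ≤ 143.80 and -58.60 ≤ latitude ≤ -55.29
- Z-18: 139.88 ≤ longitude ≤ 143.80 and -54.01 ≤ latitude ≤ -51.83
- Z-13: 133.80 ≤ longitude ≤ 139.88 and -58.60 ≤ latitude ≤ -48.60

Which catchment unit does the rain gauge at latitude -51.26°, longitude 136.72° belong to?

Z-13

The point has longitude = 136.72 and latitude = -51.26.
Only Z-13 satisfies 133.80 ≤ longitude ≤ 139.88 and -58.60 ≤ latitude ≤ -48.60.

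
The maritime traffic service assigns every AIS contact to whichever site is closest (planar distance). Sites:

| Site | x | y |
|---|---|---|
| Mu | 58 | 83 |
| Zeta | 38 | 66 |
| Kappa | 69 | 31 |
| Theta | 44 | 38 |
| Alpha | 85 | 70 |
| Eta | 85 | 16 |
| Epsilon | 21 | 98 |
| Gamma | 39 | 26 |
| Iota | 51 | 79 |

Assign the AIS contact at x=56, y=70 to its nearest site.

Iota

Squared distances to each site:
Mu: 173.000; Zeta: 340.000; Kappa: 1690.000; Theta: 1168.000; Alpha: 841.000; Eta: 3757.000; Epsilon: 2009.000; Gamma: 2225.000; Iota: 106.000.
Minimum at Iota.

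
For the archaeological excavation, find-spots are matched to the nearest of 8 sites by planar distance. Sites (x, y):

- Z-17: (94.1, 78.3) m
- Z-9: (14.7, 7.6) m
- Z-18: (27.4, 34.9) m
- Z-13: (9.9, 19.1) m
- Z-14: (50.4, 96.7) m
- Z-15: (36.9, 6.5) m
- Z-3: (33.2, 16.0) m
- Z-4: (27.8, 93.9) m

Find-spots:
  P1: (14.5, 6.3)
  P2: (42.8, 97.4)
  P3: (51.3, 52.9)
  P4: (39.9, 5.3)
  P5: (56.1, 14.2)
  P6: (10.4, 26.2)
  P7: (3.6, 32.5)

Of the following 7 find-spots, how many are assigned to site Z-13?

P1 → Z-9
P2 → Z-14
P3 → Z-18
P4 → Z-15
P5 → Z-15
P6 → Z-13
P7 → Z-13
2 of the 7 go to Z-13.

2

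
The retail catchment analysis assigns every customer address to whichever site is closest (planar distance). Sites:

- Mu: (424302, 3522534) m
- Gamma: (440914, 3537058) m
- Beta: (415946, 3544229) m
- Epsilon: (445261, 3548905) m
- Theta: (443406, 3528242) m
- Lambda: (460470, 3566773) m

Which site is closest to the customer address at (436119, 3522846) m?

Theta

Squared distances to each site:
Mu: 139738833.000; Gamma: 224972969.000; Beta: 864182618.000; Epsilon: 762647645.000; Theta: 82217185.000; Lambda: 2522552530.000.
Minimum at Theta.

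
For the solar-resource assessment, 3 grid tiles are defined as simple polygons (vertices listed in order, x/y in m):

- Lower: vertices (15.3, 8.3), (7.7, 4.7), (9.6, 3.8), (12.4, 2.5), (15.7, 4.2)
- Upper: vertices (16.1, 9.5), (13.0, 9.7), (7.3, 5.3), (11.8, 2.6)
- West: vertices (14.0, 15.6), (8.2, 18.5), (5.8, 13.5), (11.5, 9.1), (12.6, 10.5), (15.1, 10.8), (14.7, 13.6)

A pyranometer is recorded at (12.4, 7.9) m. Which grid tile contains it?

Upper

Cast a ray rightward from (12.4, 7.9). For each polygon, the edges (by vertex number in listed order) whose endpoints lie on opposite sides of y = 7.9, where each meets that height, and whether that is right or left of the point:
Lower: 1–2 at x≈14.46 (right), 5–1 at x≈15.34 (right) → 2 crossings.
Upper: 2–3 at x≈10.67 (left), 4–1 at x≈15.10 (right) → 1 crossing.
West: no edge straddles that height → 0 crossings.
Only Upper has an odd count, so the point is inside Upper.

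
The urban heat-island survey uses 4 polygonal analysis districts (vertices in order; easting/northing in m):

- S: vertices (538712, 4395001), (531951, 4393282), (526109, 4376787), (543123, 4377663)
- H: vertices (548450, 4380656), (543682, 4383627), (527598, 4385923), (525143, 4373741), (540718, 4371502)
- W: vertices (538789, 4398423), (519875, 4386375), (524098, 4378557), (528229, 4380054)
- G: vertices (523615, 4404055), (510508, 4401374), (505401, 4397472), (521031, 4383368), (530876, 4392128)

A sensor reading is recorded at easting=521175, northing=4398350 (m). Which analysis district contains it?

G

Cast a ray rightward from (521175, 4398350). For each polygon, the edges (by vertex number in listed order) whose endpoints lie on opposite sides of northing = 4398350, where each meets that height, and whether that is right or left of the point:
S: no edge straddles that height → 0 crossings.
H: no edge straddles that height → 0 crossings.
W: 1–2 at easting≈538674.4 (right), 4–1 at easting≈538747.0 (right) → 2 crossings.
G: 2–3 at easting≈506550.1 (left), 5–1 at easting≈527088.1 (right) → 1 crossing.
Only G has an odd count, so the point is inside G.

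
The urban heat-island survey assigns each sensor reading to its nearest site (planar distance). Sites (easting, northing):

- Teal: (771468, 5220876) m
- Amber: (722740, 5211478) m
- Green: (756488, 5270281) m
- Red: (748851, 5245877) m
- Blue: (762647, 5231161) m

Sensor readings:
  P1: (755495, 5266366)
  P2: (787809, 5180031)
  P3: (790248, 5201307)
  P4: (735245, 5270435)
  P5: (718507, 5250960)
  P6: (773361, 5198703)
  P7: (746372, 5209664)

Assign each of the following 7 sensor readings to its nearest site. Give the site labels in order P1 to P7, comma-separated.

Green, Teal, Teal, Green, Red, Teal, Amber

P1 → Green (d²=16313274.00)
P2 → Teal (d²=1935342306.00)
P3 → Teal (d²=735634161.00)
P4 → Green (d²=451288765.00)
P5 → Red (d²=946595225.00)
P6 → Teal (d²=495225378.00)
P7 → Amber (d²=561762020.00)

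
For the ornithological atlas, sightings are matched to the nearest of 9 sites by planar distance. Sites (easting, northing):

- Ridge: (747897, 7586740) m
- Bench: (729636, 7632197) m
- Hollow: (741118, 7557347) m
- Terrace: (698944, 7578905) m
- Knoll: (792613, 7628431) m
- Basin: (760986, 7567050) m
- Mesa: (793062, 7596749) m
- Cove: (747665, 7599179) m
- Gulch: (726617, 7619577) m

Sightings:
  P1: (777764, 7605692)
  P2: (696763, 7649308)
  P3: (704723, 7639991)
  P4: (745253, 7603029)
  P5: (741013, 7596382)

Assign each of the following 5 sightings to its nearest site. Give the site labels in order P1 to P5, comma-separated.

Mesa, Bench, Bench, Cove, Cove

P1 → Mesa (d²=314006053.00)
P2 → Bench (d²=1373420450.00)
P3 → Bench (d²=681404005.00)
P4 → Cove (d²=20640244.00)
P5 → Cove (d²=52072313.00)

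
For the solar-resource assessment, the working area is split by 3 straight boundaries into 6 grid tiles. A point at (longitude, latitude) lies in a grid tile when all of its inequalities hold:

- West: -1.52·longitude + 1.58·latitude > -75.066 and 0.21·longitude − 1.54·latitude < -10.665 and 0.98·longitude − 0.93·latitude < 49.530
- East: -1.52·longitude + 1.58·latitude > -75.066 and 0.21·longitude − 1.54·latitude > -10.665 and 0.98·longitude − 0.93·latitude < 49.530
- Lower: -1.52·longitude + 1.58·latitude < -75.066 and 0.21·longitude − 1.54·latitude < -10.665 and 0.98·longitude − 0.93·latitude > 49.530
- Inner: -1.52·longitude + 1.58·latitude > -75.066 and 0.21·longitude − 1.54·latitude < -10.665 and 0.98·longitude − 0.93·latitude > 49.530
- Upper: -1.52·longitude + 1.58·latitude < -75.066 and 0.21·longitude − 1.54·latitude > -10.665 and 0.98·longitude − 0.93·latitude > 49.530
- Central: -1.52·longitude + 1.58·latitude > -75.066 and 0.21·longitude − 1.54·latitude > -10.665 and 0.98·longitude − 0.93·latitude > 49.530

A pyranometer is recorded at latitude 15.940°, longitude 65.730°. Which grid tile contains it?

-1.52·65.730 + 1.58·15.940 = -74.724, which is > -75.066
0.21·65.730 − 1.54·15.940 = -10.744, which is < -10.665
0.98·65.730 − 0.93·15.940 = 49.591, which is > 49.530
This sign pattern matches Inner.

Inner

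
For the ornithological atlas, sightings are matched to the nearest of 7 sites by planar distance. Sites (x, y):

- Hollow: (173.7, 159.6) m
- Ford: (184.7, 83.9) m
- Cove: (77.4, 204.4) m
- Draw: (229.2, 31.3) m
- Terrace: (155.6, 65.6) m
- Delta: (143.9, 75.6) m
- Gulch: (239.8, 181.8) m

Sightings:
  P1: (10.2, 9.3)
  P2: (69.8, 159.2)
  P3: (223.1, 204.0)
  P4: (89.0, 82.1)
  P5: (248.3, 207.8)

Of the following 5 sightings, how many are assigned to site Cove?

P1 → Delta
P2 → Cove
P3 → Gulch
P4 → Delta
P5 → Gulch
1 of the 5 goes to Cove.

1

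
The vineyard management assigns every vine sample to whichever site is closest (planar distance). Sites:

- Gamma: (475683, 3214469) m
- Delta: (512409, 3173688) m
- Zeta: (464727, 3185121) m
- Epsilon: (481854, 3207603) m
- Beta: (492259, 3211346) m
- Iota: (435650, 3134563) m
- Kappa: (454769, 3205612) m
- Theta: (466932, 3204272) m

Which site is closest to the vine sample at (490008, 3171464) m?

Squared distances to each site:
Gamma: 2054635650.000; Delta: 506750977.000; Zeta: 825642610.000; Epsilon: 1372515037.000; Beta: 1595640925.000; Iota: 4316475965.000; Kappa: 2407873025.000; Theta: 1608866640.000.
Minimum at Delta.

Delta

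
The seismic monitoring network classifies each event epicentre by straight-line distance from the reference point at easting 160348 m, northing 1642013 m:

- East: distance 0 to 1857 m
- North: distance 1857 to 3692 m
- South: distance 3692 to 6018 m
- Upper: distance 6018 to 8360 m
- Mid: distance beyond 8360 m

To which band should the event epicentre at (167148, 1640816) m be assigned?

Upper

Distance = √((167148−160348)² + (1640816−1642013)²) = √(46240000.000 + 1432809.000) = 6904.550 m.
6018 ≤ 6904.550 < 8360 → Upper.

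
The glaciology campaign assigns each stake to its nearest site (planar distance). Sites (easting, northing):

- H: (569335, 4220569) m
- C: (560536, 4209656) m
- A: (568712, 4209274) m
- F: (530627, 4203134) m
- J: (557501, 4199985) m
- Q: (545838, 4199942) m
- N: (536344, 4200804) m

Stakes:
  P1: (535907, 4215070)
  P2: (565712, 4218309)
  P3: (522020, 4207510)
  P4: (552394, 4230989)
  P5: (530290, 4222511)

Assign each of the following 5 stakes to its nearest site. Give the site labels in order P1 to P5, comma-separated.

F, H, F, H, F

P1 → F (d²=170346496.00)
P2 → H (d²=18233729.00)
P3 → F (d²=93229825.00)
P4 → H (d²=395573881.00)
P5 → F (d²=375581698.00)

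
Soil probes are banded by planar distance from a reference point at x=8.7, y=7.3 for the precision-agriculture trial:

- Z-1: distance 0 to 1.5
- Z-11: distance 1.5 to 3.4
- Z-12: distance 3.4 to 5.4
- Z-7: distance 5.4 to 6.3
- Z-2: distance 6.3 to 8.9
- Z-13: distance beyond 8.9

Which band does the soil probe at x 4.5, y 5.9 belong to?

Z-12

Distance = √((4.5−8.7)² + (5.9−7.3)²) = √(17.640 + 1.960) = 4.427.
3.4 ≤ 4.427 < 5.4 → Z-12.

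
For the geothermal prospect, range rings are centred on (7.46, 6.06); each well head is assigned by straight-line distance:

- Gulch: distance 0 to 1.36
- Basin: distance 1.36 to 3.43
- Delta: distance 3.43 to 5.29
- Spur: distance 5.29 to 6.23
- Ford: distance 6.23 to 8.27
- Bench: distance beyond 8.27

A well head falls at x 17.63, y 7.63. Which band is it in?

Bench

Distance = √((17.63−7.46)² + (7.63−6.06)²) = √(103.429 + 2.465) = 10.290.
8.27 ≤ 10.290 < ∞ → Bench.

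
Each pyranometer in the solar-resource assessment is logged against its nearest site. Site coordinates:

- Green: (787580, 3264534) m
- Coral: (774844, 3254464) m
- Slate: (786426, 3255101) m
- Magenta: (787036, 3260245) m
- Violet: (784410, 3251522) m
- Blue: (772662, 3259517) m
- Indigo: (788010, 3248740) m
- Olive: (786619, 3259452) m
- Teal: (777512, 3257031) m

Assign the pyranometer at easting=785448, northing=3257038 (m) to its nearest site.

Slate

Squared distances to each site:
Green: 60735440.000; Coral: 119070292.000; Slate: 4708453.000; Magenta: 12806593.000; Violet: 31503700.000; Blue: 169627237.000; Indigo: 75420648.000; Olive: 7198637.000; Teal: 62980145.000.
Minimum at Slate.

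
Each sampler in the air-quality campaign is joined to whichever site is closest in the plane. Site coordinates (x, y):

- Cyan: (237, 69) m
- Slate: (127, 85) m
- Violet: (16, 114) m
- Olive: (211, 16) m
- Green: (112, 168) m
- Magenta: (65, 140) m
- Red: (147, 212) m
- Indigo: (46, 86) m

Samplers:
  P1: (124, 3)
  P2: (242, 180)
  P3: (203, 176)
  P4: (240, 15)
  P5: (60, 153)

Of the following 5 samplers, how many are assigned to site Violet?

0

P1 → Slate
P2 → Red
P3 → Red
P4 → Olive
P5 → Magenta
0 of the 5 go to Violet.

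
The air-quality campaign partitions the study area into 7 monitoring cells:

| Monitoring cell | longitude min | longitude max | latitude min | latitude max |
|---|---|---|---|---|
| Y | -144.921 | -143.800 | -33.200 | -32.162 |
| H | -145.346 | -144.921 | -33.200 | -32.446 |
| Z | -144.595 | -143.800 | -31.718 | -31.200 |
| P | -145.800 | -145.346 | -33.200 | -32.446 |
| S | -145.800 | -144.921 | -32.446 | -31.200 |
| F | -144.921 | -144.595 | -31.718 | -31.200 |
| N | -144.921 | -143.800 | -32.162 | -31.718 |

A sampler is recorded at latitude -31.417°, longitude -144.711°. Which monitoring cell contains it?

F

The point has longitude = -144.711 and latitude = -31.417.
Only F satisfies -144.921 ≤ longitude ≤ -144.595 and -31.718 ≤ latitude ≤ -31.200.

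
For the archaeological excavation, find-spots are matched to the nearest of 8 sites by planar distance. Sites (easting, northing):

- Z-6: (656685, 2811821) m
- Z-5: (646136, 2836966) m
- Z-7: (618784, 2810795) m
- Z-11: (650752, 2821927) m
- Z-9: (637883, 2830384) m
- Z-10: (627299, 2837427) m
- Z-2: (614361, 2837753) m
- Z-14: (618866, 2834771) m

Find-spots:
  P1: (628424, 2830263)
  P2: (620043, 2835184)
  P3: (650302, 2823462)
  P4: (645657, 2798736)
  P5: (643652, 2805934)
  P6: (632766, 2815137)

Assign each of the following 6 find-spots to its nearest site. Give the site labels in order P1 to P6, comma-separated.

Z-10, Z-14, Z-11, Z-6, Z-6, Z-7

P1 → Z-10 (d²=52588521.00)
P2 → Z-14 (d²=1555898.00)
P3 → Z-11 (d²=2558725.00)
P4 → Z-6 (d²=292834009.00)
P5 → Z-6 (d²=204515858.00)
P6 → Z-7 (d²=214349288.00)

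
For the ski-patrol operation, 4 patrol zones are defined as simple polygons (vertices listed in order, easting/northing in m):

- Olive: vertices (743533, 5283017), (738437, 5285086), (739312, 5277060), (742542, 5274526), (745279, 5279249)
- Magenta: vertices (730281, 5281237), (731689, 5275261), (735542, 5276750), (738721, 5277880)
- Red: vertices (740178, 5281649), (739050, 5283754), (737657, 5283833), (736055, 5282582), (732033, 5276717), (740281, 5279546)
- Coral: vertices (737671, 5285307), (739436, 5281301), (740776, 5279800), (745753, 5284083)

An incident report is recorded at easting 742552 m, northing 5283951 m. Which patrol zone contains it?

Coral

Cast a ray rightward from (742552, 5283951). For each polygon, the edges (by vertex number in listed order) whose endpoints lie on opposite sides of northing = 5283951, where each meets that height, and whether that is right or left of the point:
Olive: 1–2 at easting≈741232.5 (left), 2–3 at easting≈738560.7 (left) → 0 crossings.
Magenta: no edge straddles that height → 0 crossings.
Red: no edge straddles that height → 0 crossings.
Coral: 1–2 at easting≈738268.4 (left), 3–4 at easting≈745599.6 (right) → 1 crossing.
Only Coral has an odd count, so the point is inside Coral.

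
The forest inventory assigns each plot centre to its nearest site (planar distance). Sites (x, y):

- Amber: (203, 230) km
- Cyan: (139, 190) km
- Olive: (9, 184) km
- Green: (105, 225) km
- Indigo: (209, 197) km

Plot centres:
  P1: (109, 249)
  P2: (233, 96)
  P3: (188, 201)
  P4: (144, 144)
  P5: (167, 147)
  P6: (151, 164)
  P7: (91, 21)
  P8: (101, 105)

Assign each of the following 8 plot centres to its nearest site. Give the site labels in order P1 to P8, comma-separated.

P1 → Green (d²=592.00)
P2 → Indigo (d²=10777.00)
P3 → Indigo (d²=457.00)
P4 → Cyan (d²=2141.00)
P5 → Cyan (d²=2633.00)
P6 → Cyan (d²=820.00)
P7 → Cyan (d²=30865.00)
P8 → Cyan (d²=8669.00)

Green, Indigo, Indigo, Cyan, Cyan, Cyan, Cyan, Cyan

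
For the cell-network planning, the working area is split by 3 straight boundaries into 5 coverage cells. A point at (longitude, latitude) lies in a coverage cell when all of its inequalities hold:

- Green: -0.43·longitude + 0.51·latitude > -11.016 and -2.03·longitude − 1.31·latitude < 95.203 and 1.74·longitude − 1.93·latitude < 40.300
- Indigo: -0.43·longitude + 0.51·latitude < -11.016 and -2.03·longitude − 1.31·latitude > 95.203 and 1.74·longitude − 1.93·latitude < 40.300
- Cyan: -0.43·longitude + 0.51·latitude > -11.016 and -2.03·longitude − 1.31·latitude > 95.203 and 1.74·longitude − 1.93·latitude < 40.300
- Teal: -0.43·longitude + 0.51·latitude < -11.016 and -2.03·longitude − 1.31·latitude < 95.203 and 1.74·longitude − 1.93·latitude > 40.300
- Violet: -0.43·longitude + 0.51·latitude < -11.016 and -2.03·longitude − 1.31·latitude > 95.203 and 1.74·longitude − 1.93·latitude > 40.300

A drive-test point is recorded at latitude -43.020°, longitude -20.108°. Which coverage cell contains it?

Violet

-0.43·-20.108 + 0.51·-43.020 = -13.294, which is < -11.016
-2.03·-20.108 − 1.31·-43.020 = 97.175, which is > 95.203
1.74·-20.108 − 1.93·-43.020 = 48.041, which is > 40.300
This sign pattern matches Violet.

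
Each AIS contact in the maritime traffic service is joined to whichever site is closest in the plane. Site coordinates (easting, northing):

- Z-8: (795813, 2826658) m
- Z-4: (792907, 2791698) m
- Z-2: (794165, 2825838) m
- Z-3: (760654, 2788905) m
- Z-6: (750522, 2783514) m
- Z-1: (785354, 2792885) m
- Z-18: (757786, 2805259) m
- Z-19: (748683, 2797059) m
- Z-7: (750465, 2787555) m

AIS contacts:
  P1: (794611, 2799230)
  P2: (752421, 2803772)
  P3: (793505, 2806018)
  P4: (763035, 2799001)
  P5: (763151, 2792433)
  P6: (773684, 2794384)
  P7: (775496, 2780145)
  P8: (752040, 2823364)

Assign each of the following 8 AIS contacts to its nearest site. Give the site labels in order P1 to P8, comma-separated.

Z-4, Z-18, Z-4, Z-18, Z-3, Z-1, Z-1, Z-18

P1 → Z-4 (d²=59634640.00)
P2 → Z-18 (d²=30994394.00)
P3 → Z-4 (d²=205420004.00)
P4 → Z-18 (d²=66714565.00)
P5 → Z-3 (d²=18681793.00)
P6 → Z-1 (d²=138435901.00)
P7 → Z-1 (d²=259487764.00)
P8 → Z-18 (d²=360807541.00)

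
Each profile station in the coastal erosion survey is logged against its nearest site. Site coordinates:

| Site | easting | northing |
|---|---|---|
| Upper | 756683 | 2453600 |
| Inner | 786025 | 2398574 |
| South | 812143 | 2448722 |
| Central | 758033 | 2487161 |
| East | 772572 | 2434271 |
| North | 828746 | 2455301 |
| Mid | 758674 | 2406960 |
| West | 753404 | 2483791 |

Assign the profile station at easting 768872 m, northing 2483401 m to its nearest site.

Central

Squared distances to each site:
Upper: 1036671322.000; Inner: 7489845338.000; South: 3075012482.000; Central: 131621521.000; East: 2427446900.000; North: 4374505876.000; Mid: 5947225685.000; West: 239411124.000.
Minimum at Central.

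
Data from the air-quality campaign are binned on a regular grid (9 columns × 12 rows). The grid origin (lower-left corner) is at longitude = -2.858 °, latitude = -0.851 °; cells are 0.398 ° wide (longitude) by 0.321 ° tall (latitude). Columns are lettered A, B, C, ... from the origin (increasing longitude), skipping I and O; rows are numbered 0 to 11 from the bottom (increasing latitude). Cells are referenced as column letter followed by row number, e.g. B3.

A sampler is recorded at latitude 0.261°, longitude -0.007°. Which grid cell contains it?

H3

Column index: ⌊(-0.007 − -2.858) / 0.398⌋ = ⌊7.163⌋ = 7 → column H
Row offset from origin: ⌊(0.261 − -0.851) / 0.321⌋ = ⌊3.464⌋ = 3 → row 3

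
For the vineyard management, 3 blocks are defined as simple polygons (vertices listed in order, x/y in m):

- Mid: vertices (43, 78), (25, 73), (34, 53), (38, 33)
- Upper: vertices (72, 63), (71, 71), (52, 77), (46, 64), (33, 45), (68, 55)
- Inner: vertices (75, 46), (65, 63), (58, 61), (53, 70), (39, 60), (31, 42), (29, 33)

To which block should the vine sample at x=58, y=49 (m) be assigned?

Cast a ray rightward from (58, 49). For each polygon, the edges (by vertex number in listed order) whose endpoints lie on opposite sides of y = 49, where each meets that height, and whether that is right or left of the point:
Mid: 3–4 at x≈34.8 (left), 4–1 at x≈39.8 (left) → 0 crossings.
Upper: 4–5 at x≈35.7 (left), 5–6 at x≈47.0 (left) → 0 crossings.
Inner: 1–2 at x≈73.2 (right), 5–6 at x≈34.1 (left) → 1 crossing.
Only Inner has an odd count, so the point is inside Inner.

Inner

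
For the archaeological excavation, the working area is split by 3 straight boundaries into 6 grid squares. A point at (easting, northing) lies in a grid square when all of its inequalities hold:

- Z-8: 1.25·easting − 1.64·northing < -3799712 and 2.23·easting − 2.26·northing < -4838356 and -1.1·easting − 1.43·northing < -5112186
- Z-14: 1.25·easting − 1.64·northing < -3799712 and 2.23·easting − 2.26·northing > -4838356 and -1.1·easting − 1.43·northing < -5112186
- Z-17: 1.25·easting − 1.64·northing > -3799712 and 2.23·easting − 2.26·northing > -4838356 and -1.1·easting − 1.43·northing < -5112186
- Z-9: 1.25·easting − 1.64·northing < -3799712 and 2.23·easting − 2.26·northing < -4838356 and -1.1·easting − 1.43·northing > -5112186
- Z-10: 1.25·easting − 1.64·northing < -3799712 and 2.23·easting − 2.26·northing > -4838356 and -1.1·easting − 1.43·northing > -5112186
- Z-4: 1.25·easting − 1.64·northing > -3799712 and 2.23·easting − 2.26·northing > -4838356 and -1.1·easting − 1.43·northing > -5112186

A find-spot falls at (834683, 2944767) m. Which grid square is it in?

Z-17

1.25·834683 − 1.64·2944767 = -3786064.130, which is > -3799712
2.23·834683 − 2.26·2944767 = -4793830.330, which is > -4838356
-1.1·834683 − 1.43·2944767 = -5129168.110, which is < -5112186
This sign pattern matches Z-17.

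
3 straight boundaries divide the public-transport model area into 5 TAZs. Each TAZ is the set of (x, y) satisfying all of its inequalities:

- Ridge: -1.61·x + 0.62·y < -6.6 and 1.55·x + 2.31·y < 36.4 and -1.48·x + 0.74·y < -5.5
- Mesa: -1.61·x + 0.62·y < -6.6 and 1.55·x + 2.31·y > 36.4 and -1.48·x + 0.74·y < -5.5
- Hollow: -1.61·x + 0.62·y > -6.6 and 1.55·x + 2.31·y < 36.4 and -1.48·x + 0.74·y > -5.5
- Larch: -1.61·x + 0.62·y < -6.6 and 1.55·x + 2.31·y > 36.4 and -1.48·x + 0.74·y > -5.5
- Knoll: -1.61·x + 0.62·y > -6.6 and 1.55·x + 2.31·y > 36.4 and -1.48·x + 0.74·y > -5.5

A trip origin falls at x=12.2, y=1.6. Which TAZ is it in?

-1.61·12.2 + 0.62·1.6 = -18.650, which is < -6.6
1.55·12.2 + 2.31·1.6 = 22.606, which is < 36.4
-1.48·12.2 + 0.74·1.6 = -16.872, which is < -5.5
This sign pattern matches Ridge.

Ridge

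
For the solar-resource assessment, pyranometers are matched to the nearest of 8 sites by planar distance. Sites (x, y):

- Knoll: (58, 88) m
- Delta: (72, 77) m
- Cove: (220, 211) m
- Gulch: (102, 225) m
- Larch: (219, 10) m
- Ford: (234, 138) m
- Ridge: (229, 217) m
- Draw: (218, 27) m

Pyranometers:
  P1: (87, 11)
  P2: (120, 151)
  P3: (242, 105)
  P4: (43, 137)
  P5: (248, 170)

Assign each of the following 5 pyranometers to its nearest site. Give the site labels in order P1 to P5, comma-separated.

Delta, Gulch, Ford, Knoll, Ford

P1 → Delta (d²=4581.00)
P2 → Gulch (d²=5800.00)
P3 → Ford (d²=1153.00)
P4 → Knoll (d²=2626.00)
P5 → Ford (d²=1220.00)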